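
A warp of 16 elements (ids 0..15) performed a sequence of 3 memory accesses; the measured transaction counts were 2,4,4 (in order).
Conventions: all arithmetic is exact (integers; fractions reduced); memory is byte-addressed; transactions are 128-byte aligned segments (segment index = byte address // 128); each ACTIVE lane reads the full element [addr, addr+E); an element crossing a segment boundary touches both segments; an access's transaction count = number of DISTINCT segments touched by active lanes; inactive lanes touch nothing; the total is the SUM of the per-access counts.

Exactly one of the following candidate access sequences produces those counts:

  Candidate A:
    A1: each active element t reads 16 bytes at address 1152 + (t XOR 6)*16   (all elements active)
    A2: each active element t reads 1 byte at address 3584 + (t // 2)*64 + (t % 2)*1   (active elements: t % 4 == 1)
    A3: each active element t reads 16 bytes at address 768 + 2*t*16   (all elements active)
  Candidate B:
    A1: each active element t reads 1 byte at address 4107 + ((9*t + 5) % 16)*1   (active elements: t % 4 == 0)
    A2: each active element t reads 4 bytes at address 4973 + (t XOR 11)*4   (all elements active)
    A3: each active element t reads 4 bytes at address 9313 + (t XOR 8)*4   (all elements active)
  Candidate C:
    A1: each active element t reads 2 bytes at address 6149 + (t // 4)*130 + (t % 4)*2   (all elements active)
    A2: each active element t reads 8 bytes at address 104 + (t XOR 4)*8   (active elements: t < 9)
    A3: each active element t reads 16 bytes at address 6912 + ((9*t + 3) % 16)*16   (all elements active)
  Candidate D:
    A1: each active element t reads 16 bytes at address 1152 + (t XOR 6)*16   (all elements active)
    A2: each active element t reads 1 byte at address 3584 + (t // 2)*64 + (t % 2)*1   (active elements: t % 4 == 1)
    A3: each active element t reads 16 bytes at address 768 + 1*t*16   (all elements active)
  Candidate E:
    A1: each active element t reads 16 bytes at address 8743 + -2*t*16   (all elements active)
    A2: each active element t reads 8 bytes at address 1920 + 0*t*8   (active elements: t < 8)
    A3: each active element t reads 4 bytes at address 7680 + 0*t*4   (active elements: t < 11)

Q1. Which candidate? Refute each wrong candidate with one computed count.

B: A1 gives 1 transaction, not 2
C: A1 gives 4 transactions, not 2
D: A3 gives 2 transactions, not 4
E: A1 gives 5 transactions, not 2
A: all counts match (2,4,4)

Answer: A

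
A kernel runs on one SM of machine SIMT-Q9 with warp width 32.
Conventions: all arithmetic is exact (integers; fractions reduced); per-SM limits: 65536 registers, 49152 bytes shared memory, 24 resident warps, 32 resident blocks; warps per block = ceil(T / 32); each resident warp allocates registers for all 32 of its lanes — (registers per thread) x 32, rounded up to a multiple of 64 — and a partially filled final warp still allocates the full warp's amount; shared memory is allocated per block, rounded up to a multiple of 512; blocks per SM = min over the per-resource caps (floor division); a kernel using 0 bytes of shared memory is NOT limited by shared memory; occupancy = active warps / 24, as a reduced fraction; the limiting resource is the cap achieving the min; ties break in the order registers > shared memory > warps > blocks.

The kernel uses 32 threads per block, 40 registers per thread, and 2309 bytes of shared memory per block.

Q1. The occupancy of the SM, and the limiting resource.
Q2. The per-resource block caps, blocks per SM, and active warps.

Answer: occupancy 19/24, limited by shared memory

registers: 51 blocks
shared memory: 19 blocks
warps: 24 blocks
blocks: 32 blocks

Answer: 19 blocks, 19 active warps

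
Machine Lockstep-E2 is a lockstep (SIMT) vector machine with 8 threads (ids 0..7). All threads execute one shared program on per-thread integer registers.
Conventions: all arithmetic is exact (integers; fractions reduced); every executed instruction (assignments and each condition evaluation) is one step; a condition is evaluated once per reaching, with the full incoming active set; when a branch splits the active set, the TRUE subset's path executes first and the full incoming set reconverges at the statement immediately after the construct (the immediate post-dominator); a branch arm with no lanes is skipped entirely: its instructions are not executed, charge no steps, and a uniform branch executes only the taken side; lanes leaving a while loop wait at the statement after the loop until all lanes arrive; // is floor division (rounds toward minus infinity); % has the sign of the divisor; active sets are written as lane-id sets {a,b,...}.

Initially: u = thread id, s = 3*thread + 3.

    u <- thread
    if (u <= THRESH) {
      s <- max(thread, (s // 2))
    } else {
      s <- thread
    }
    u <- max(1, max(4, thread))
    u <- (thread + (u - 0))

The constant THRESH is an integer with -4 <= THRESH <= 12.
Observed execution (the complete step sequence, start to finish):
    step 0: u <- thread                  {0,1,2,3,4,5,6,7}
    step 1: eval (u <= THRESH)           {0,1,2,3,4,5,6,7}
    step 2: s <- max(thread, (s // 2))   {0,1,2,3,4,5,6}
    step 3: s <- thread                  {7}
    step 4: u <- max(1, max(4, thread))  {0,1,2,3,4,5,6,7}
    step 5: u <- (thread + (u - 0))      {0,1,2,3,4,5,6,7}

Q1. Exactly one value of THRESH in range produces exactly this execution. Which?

Answer: THRESH = 6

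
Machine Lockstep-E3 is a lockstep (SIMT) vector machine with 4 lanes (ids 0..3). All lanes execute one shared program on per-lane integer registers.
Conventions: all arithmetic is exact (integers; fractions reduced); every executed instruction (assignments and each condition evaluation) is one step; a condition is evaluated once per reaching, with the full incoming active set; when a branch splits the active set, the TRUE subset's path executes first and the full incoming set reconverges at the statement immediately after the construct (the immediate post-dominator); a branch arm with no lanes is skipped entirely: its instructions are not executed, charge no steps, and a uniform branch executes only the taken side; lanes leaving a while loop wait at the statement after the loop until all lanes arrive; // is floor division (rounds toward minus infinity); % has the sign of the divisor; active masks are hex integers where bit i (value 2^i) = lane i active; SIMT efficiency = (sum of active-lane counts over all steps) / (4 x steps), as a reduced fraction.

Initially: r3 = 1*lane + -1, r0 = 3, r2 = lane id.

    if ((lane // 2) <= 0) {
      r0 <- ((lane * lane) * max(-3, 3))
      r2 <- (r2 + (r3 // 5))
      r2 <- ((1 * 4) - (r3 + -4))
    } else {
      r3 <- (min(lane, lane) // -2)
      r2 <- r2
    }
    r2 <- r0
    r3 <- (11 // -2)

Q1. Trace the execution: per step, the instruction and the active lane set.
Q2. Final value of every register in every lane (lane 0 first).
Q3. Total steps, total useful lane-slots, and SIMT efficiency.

step 0: eval ((lane // 2) <= 0)      0xf
step 1: r0 <- ((lane * lane) * max(-3, 3)) 0x3
step 2: r2 <- (r2 + (r3 // 5))       0x3
step 3: r2 <- ((1 * 4) - (r3 + -4))  0x3
step 4: r3 <- (min(lane, lane) // -2) 0xc
step 5: r2 <- r2                     0xc
step 6: r2 <- r0                     0xf
step 7: r3 <- (11 // -2)             0xf

Answer: 8 steps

r3: -6,-6,-6,-6
r0: 0,3,3,3
r2: 0,3,3,3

steps = 8; useful = 22; efficiency = 22/32 = 11/16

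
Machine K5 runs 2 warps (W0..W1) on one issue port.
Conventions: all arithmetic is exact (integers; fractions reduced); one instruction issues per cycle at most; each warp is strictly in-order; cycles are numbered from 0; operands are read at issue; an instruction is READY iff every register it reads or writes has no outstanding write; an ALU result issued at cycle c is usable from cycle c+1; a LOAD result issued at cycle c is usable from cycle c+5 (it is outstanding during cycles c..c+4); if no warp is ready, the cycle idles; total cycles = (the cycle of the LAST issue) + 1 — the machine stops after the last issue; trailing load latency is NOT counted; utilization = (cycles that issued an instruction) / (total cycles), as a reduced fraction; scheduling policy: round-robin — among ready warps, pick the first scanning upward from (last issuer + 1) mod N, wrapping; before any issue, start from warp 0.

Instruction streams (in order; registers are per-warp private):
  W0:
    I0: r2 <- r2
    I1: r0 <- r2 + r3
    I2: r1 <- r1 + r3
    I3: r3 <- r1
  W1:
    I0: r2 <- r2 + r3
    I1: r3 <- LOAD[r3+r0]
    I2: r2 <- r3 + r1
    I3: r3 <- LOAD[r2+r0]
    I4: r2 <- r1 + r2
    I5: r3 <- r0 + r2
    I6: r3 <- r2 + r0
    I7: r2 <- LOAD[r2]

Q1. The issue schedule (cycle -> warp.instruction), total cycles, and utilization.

cycle 0: W0.I0
cycle 1: W1.I0
cycle 2: W0.I1
cycle 3: W1.I1
cycle 4: W0.I2
cycle 5: W0.I3
cycle 6: idle
cycle 7: idle
cycle 8: W1.I2
cycle 9: W1.I3
cycle 10: W1.I4
cycle 11: idle
cycle 12: idle
cycle 13: idle
cycle 14: W1.I5
cycle 15: W1.I6
cycle 16: W1.I7

Answer: 17 cycles, utilization 12/17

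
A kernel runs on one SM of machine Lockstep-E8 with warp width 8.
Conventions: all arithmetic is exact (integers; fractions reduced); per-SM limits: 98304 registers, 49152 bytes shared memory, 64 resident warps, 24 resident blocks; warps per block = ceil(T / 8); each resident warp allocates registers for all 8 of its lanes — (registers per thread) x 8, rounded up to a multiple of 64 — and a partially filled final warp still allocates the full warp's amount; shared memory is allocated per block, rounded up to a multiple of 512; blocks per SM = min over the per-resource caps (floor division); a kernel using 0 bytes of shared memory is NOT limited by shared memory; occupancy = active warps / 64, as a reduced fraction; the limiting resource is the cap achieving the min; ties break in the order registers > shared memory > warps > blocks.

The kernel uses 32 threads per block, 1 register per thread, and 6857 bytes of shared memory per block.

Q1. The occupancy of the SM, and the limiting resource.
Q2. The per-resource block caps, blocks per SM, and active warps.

Answer: occupancy 3/8, limited by shared memory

registers: 384 blocks
shared memory: 6 blocks
warps: 16 blocks
blocks: 24 blocks

Answer: 6 blocks, 24 active warps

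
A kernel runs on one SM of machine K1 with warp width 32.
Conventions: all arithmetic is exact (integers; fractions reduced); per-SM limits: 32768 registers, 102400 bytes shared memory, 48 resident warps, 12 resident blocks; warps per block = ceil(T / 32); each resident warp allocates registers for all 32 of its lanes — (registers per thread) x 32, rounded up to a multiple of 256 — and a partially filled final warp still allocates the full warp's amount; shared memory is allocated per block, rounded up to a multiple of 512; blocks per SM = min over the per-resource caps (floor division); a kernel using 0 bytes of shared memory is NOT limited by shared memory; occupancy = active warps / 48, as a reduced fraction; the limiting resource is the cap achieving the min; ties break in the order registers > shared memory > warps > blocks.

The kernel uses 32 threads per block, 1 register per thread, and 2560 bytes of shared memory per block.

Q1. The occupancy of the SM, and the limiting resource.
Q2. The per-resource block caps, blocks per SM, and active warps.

Answer: occupancy 1/4, limited by blocks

registers: 128 blocks
shared memory: 40 blocks
warps: 48 blocks
blocks: 12 blocks

Answer: 12 blocks, 12 active warps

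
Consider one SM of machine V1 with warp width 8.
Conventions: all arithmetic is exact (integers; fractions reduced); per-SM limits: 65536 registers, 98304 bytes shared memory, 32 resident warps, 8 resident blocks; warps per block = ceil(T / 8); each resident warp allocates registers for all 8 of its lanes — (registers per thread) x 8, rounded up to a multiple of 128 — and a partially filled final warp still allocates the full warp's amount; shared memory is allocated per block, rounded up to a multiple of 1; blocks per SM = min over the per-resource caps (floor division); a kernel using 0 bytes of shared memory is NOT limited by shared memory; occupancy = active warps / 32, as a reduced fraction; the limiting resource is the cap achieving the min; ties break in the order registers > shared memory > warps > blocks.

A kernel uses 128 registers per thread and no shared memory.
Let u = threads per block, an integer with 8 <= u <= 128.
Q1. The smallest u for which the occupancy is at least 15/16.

Answer: u = 25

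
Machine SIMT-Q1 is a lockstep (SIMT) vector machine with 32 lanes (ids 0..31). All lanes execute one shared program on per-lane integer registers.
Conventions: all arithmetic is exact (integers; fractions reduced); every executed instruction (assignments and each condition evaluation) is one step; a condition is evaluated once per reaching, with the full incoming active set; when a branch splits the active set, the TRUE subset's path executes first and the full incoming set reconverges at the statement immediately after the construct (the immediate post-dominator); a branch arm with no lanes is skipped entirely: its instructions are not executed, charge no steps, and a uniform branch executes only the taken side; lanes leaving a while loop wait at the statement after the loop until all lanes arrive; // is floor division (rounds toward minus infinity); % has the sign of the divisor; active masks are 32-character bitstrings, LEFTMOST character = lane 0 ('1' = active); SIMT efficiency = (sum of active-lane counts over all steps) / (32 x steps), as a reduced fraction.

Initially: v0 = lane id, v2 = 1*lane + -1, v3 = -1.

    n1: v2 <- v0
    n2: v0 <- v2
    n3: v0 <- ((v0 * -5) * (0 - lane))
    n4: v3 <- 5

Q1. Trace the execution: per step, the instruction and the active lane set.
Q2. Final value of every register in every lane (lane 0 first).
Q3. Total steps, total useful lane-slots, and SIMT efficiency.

step 0: v2 <- v0                     11111111111111111111111111111111
step 1: v0 <- v2                     11111111111111111111111111111111
step 2: v0 <- ((v0 * -5) * (0 - lane)) 11111111111111111111111111111111
step 3: v3 <- 5                      11111111111111111111111111111111

Answer: 4 steps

v0: 0,5,20,45,80,125,180,245,320,405,500,605,720,845,980,1125,1280,1445,1620,1805,2000,2205,2420,2645,2880,3125,3380,3645,3920,4205,4500,4805
v2: 0,1,2,3,4,5,6,7,8,9,10,11,12,13,14,15,16,17,18,19,20,21,22,23,24,25,26,27,28,29,30,31
v3: 5,5,5,5,5,5,5,5,5,5,5,5,5,5,5,5,5,5,5,5,5,5,5,5,5,5,5,5,5,5,5,5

steps = 4; useful = 128; efficiency = 128/128 = 1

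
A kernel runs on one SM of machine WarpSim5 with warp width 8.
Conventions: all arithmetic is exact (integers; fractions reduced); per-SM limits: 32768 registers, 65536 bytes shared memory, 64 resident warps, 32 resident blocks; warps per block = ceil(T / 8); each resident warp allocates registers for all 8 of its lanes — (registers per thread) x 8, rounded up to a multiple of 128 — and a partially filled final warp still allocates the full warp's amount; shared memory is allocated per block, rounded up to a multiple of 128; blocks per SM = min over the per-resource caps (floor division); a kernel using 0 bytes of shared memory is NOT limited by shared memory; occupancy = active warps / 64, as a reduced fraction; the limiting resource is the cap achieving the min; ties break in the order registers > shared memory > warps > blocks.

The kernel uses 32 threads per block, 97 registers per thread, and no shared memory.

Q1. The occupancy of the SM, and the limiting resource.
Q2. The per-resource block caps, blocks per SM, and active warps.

Answer: occupancy 9/16, limited by registers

registers: 9 blocks
shared memory: no limit (kernel uses none)
warps: 16 blocks
blocks: 32 blocks

Answer: 9 blocks, 36 active warps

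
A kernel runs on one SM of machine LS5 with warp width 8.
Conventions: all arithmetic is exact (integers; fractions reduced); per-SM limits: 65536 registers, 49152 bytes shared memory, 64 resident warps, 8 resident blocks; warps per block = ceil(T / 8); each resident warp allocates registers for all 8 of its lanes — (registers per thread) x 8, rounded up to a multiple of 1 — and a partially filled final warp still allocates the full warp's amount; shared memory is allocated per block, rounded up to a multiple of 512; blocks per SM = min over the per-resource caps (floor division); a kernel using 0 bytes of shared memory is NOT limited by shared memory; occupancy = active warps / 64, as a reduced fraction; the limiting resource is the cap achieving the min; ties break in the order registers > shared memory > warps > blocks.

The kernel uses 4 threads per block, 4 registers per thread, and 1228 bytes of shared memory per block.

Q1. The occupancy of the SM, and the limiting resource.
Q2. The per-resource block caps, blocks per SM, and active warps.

Answer: occupancy 1/8, limited by blocks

registers: 2048 blocks
shared memory: 32 blocks
warps: 64 blocks
blocks: 8 blocks

Answer: 8 blocks, 8 active warps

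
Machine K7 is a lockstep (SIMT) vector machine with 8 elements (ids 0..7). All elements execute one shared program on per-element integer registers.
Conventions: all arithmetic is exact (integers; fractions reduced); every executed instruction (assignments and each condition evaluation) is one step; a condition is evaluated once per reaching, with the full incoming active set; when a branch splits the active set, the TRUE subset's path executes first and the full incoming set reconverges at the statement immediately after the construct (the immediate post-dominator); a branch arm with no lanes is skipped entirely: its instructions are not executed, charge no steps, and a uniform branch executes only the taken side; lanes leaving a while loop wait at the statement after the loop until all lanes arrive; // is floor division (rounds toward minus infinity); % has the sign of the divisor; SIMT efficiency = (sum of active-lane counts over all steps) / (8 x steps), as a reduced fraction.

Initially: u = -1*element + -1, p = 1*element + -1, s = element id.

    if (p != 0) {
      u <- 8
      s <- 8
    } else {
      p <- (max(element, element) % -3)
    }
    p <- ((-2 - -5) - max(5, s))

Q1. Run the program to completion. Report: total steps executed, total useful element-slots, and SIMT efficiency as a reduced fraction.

Answer: 5 steps, 31 useful, 31/40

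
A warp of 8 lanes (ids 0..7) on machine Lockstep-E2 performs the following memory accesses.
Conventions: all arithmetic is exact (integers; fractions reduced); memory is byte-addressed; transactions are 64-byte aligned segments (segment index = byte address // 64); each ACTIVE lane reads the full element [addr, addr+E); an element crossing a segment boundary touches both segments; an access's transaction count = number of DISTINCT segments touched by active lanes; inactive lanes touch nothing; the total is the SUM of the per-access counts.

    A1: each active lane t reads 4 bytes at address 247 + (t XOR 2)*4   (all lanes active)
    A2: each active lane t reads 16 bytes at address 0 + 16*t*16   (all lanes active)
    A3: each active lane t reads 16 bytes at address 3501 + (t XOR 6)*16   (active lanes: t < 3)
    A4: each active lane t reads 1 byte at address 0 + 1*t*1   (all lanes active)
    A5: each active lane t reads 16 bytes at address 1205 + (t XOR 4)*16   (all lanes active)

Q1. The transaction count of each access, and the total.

A1: 2 transactions
A2: 8 transactions
A3: 2 transactions
A4: 1 transaction
A5: 3 transactions

Answer: 2,8,2,1,3; total 16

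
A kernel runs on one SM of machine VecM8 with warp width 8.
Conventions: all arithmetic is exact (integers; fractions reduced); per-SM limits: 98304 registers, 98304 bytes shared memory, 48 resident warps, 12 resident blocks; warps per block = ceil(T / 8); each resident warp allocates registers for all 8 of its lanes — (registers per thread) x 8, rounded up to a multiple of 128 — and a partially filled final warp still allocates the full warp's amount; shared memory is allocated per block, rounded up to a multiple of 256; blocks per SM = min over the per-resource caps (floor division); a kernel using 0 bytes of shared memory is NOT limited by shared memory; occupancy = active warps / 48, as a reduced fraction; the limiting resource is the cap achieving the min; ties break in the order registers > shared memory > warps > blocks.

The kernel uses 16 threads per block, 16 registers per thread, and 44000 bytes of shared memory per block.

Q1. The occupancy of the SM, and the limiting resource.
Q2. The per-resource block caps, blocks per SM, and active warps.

Answer: occupancy 1/12, limited by shared memory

registers: 384 blocks
shared memory: 2 blocks
warps: 24 blocks
blocks: 12 blocks

Answer: 2 blocks, 4 active warps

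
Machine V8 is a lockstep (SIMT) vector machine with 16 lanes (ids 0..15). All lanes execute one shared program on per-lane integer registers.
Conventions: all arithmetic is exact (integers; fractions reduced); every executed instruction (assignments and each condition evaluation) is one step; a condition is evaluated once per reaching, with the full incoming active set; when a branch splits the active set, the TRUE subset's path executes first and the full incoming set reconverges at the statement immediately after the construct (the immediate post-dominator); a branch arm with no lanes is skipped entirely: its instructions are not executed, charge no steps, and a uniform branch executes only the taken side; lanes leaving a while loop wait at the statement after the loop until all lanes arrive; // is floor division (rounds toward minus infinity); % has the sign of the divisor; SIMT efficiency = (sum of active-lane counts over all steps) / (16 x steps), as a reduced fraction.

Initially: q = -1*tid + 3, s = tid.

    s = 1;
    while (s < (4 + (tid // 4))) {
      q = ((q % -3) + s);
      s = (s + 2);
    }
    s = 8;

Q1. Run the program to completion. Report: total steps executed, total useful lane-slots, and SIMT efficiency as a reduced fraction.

Answer: 12 steps, 168 useful, 7/8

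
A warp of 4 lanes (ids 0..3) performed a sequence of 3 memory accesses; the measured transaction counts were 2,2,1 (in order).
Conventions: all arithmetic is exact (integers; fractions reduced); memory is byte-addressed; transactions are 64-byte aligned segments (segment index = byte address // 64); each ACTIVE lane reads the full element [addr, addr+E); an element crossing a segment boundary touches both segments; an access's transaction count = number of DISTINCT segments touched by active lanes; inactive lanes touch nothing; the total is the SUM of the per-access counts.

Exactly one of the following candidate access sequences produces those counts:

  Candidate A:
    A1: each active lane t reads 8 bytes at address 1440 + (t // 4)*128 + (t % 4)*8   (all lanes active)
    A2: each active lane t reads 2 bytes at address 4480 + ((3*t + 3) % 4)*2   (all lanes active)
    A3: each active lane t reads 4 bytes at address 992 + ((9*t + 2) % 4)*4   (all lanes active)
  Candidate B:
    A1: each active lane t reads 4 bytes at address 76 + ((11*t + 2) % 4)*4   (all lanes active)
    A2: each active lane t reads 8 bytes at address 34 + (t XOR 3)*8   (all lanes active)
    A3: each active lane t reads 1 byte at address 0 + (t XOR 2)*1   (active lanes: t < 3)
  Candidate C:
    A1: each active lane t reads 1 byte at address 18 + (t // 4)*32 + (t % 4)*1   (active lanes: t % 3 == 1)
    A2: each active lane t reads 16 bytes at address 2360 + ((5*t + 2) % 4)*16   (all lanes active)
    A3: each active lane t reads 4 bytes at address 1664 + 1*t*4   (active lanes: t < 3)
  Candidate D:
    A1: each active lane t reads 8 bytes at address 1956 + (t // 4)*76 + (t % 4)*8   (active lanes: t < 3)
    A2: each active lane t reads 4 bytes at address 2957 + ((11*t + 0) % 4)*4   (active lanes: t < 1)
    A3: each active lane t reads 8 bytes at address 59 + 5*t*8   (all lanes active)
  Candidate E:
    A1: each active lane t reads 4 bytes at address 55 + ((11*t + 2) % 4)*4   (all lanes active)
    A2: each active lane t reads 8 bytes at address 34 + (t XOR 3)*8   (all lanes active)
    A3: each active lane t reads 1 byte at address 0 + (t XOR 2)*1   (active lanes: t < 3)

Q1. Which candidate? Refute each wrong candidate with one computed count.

A: A1 gives 1 transaction, not 2
B: A1 gives 1 transaction, not 2
C: A1 gives 1 transaction, not 2
D: A1 gives 1 transaction, not 2
E: all counts match (2,2,1)

Answer: E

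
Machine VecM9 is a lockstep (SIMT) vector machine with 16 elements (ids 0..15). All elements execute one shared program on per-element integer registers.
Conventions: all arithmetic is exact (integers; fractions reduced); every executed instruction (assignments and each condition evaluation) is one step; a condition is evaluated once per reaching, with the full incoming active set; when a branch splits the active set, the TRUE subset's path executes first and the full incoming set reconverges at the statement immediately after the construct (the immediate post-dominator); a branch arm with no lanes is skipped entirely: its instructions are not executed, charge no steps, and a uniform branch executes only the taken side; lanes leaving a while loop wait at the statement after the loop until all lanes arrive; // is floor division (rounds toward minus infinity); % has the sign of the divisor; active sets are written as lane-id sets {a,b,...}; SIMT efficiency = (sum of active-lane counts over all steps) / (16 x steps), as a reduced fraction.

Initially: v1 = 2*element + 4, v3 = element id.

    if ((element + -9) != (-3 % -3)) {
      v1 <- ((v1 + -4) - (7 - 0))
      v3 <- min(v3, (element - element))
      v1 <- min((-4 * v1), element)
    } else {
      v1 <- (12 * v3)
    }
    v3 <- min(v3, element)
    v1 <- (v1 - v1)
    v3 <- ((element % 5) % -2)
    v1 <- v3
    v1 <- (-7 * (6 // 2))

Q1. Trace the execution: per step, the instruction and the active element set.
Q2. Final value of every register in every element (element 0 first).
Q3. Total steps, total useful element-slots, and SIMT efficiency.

step 0: eval ((element + -9) != (-3 % -3)) {0,1,2,3,4,5,6,7,8,9,10,11,12,13,14,15}
step 1: v1 <- ((v1 + -4) - (7 - 0))  {0,1,2,3,4,5,6,7,8,10,11,12,13,14,15}
step 2: v3 <- min(v3, (element - element)) {0,1,2,3,4,5,6,7,8,10,11,12,13,14,15}
step 3: v1 <- min((-4 * v1), element) {0,1,2,3,4,5,6,7,8,10,11,12,13,14,15}
step 4: v1 <- (12 * v3)              {9}
step 5: v3 <- min(v3, element)       {0,1,2,3,4,5,6,7,8,9,10,11,12,13,14,15}
step 6: v1 <- (v1 - v1)              {0,1,2,3,4,5,6,7,8,9,10,11,12,13,14,15}
step 7: v3 <- ((element % 5) % -2)   {0,1,2,3,4,5,6,7,8,9,10,11,12,13,14,15}
step 8: v1 <- v3                     {0,1,2,3,4,5,6,7,8,9,10,11,12,13,14,15}
step 9: v1 <- (-7 * (6 // 2))        {0,1,2,3,4,5,6,7,8,9,10,11,12,13,14,15}

Answer: 10 steps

v1: -21,-21,-21,-21,-21,-21,-21,-21,-21,-21,-21,-21,-21,-21,-21,-21
v3: 0,-1,0,-1,0,0,-1,0,-1,0,0,-1,0,-1,0,0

steps = 10; useful = 142; efficiency = 142/160 = 71/80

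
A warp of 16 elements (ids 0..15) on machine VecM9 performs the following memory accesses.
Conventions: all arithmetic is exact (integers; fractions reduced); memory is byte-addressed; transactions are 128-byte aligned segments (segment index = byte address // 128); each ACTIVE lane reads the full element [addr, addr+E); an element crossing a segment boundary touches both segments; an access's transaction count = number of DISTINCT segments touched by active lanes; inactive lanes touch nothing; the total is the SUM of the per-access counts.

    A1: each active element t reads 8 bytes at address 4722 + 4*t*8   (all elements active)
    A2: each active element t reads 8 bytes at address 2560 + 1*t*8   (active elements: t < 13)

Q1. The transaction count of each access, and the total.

A1: 5 transactions
A2: 1 transaction

Answer: 5,1; total 6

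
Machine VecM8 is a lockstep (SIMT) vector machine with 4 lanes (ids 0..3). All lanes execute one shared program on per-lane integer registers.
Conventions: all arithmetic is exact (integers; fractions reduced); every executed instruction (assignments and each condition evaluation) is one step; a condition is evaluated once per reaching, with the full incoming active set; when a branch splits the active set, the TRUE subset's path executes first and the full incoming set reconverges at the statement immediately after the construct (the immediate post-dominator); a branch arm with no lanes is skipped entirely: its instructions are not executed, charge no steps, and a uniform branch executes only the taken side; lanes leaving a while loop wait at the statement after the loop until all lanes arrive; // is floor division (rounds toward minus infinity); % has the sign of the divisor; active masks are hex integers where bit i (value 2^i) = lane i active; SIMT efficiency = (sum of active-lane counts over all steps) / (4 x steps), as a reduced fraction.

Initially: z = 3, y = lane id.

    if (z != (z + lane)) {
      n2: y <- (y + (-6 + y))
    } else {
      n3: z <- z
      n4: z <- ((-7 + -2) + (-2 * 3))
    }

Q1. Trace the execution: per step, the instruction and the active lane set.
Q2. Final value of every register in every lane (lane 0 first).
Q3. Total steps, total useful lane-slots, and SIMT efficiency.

step 0: eval (z != (z + lane))       0xf
step 1: y <- (y + (-6 + y))          0xe
step 2: z <- z                       0x1
step 3: z <- ((-7 + -2) + (-2 * 3))  0x1

Answer: 4 steps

z: -15,3,3,3
y: 0,-4,-2,0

steps = 4; useful = 9; efficiency = 9/16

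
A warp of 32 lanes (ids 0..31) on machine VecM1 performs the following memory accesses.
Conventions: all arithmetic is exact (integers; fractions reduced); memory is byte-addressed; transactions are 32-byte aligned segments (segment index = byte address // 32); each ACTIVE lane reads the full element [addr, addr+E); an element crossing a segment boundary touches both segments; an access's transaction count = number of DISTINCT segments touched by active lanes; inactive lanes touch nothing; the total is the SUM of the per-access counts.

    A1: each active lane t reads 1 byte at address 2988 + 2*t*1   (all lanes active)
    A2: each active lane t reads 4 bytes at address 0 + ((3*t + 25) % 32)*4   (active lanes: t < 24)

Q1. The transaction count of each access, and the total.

A1: 3 transactions
A2: 4 transactions

Answer: 3,4; total 7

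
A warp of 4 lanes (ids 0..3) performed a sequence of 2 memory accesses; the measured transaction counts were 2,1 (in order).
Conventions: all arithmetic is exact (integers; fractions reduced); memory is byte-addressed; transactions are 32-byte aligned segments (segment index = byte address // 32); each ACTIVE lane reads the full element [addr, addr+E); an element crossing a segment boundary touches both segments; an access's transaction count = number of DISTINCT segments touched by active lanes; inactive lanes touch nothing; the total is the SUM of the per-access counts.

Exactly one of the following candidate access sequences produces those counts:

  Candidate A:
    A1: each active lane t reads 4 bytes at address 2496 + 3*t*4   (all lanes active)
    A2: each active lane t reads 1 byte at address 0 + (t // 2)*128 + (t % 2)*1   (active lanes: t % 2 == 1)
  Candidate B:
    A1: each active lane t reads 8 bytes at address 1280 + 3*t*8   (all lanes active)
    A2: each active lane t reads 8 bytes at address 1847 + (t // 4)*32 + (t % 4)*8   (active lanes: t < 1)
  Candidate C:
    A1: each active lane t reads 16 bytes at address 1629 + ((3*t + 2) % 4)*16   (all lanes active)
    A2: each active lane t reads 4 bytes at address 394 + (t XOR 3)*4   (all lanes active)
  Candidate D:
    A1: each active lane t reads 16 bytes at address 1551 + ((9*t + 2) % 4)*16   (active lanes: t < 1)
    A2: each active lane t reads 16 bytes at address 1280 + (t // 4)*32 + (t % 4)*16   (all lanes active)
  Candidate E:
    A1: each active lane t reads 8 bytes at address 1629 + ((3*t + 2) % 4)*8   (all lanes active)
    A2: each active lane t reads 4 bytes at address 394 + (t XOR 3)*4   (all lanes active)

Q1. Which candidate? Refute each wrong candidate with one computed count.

A: A2 gives 2 transactions, not 1
B: A1 gives 3 transactions, not 2
C: A1 gives 3 transactions, not 2
D: A1 gives 1 transaction, not 2
E: all counts match (2,1)

Answer: E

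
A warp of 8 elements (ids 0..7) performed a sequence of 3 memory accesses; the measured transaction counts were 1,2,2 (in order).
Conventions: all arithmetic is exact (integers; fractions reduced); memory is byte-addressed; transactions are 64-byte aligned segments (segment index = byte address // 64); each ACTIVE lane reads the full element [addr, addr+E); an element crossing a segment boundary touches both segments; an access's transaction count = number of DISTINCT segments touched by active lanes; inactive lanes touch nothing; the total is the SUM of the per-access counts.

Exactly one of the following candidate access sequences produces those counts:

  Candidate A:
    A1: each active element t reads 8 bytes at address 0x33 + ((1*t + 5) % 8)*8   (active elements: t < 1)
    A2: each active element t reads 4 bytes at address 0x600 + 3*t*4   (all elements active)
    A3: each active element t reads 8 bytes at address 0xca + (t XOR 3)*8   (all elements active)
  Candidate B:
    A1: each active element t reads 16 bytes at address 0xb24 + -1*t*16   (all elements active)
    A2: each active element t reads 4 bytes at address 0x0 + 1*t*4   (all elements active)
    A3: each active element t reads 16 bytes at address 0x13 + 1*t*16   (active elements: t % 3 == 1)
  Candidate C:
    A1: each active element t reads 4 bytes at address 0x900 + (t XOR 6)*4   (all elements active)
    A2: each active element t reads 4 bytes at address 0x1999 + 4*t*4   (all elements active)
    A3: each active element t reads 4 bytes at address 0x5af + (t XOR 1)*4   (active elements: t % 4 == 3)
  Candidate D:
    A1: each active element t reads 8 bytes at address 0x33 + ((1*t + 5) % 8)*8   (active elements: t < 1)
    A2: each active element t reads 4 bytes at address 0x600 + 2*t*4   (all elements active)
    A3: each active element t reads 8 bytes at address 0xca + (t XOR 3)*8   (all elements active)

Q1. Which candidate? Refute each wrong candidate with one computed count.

B: A1 gives 3 transactions, not 1
C: A2 gives 3 transactions, not 2
D: A2 gives 1 transaction, not 2
A: all counts match (1,2,2)

Answer: A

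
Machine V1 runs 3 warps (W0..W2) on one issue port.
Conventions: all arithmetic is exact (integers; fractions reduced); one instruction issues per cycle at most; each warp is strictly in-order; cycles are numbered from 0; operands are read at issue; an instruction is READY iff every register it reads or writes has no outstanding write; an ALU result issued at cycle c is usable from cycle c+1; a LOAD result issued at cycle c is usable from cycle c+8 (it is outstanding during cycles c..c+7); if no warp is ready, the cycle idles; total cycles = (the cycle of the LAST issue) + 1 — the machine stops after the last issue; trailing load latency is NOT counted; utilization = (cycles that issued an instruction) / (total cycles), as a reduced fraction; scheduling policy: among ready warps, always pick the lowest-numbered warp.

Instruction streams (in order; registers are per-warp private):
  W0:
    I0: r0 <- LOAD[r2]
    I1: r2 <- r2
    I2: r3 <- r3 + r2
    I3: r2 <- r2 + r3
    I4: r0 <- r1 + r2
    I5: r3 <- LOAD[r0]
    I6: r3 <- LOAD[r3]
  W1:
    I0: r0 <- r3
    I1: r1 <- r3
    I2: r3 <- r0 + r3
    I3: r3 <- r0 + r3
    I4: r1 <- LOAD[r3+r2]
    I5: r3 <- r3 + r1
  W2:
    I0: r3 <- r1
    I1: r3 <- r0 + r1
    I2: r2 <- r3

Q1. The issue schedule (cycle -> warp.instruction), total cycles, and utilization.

cycle 0: W0.I0
cycle 1: W0.I1
cycle 2: W0.I2
cycle 3: W0.I3
cycle 4: W1.I0
cycle 5: W1.I1
cycle 6: W1.I2
cycle 7: W1.I3
cycle 8: W0.I4
cycle 9: W0.I5
cycle 10: W1.I4
cycle 11: W2.I0
cycle 12: W2.I1
cycle 13: W2.I2
cycle 14: idle
cycle 15: idle
cycle 16: idle
cycle 17: W0.I6
cycle 18: W1.I5

Answer: 19 cycles, utilization 16/19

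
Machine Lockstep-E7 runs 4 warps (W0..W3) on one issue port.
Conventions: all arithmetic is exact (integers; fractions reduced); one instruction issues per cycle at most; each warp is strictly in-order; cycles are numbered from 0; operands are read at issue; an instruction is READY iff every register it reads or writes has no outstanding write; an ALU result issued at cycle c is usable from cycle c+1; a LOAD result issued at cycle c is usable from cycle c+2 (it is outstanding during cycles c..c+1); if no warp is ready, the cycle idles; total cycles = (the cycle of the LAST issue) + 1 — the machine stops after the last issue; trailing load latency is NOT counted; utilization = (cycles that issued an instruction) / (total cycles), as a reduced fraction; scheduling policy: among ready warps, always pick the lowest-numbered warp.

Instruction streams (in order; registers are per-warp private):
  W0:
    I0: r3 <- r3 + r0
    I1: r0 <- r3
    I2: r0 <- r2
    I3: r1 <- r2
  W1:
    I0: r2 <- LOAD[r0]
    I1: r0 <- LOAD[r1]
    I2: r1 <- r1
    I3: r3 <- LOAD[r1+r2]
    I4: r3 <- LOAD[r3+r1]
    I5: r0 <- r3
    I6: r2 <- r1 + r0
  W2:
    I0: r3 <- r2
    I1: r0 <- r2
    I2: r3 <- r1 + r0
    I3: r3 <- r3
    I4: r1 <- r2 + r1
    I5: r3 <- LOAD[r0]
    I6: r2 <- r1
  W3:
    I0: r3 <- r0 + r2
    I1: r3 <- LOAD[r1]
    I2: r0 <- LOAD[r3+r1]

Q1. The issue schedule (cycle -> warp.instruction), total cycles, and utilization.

cycle 0: W0.I0
cycle 1: W0.I1
cycle 2: W0.I2
cycle 3: W0.I3
cycle 4: W1.I0
cycle 5: W1.I1
cycle 6: W1.I2
cycle 7: W1.I3
cycle 8: W2.I0
cycle 9: W1.I4
cycle 10: W2.I1
cycle 11: W1.I5
cycle 12: W1.I6
cycle 13: W2.I2
cycle 14: W2.I3
cycle 15: W2.I4
cycle 16: W2.I5
cycle 17: W2.I6
cycle 18: W3.I0
cycle 19: W3.I1
cycle 20: idle
cycle 21: W3.I2

Answer: 22 cycles, utilization 21/22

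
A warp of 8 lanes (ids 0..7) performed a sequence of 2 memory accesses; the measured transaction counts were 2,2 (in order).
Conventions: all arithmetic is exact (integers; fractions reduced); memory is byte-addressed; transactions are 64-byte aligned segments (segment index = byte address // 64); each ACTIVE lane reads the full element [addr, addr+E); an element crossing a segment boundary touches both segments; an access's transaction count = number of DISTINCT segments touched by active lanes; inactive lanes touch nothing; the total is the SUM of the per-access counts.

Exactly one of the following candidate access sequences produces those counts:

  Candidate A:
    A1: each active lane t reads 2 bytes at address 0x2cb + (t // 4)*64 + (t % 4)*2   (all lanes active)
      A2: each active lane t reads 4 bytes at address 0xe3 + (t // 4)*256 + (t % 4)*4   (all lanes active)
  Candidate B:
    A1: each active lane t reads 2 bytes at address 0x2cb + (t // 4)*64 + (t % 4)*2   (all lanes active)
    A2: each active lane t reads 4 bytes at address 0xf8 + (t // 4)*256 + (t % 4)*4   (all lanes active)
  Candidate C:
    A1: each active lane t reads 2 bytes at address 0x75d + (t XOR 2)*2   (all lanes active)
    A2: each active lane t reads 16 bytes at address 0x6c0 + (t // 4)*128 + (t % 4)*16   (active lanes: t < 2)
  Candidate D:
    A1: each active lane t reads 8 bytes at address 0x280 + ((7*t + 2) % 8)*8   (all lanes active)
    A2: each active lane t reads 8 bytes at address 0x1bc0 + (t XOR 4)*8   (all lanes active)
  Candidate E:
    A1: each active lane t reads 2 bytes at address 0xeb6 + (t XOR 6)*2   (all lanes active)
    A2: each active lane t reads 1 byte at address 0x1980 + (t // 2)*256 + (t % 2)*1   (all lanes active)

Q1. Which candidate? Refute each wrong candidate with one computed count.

B: A2 gives 4 transactions, not 2
C: A1 gives 1 transaction, not 2
D: A1 gives 1 transaction, not 2
E: A2 gives 4 transactions, not 2
A: all counts match (2,2)

Answer: A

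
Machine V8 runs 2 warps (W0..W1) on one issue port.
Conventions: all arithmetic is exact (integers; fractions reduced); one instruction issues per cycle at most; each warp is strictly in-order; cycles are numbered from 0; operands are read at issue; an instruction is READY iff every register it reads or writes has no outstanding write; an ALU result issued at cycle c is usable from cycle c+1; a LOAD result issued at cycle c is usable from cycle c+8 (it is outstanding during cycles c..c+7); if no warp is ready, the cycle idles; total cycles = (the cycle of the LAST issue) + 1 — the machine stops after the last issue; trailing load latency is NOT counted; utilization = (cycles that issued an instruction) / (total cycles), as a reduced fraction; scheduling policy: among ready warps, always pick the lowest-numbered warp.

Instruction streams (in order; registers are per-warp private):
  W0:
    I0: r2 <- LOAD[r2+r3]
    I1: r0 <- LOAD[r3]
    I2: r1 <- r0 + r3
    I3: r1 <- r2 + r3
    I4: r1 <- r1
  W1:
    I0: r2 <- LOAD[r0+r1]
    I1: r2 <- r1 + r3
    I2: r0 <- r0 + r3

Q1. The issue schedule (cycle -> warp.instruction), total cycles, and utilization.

cycle 0: W0.I0
cycle 1: W0.I1
cycle 2: W1.I0
cycle 3: idle
cycle 4: idle
cycle 5: idle
cycle 6: idle
cycle 7: idle
cycle 8: idle
cycle 9: W0.I2
cycle 10: W0.I3
cycle 11: W0.I4
cycle 12: W1.I1
cycle 13: W1.I2

Answer: 14 cycles, utilization 4/7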